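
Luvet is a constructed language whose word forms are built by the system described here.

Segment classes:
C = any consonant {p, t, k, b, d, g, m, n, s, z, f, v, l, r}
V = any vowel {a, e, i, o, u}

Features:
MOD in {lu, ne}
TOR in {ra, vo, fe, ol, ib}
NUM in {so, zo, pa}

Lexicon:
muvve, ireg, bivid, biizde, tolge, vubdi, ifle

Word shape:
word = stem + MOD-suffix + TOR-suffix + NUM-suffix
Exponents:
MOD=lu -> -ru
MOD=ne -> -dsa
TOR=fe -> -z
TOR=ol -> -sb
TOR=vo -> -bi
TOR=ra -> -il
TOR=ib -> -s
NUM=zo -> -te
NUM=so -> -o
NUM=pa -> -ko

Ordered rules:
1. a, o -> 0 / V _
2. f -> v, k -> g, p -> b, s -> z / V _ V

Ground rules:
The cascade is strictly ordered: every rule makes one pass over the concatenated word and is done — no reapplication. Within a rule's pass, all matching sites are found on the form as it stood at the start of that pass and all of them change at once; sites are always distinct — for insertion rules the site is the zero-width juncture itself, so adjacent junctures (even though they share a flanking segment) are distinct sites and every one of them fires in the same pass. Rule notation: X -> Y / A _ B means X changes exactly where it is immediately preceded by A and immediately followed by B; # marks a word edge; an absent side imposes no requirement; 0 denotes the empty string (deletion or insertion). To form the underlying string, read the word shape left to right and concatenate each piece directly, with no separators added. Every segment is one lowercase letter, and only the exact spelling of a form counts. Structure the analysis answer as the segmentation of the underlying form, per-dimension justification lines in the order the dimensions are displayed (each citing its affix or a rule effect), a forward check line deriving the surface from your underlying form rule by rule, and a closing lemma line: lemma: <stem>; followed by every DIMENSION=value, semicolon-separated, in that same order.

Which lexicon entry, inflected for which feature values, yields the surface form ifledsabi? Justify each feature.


underlying: ifle-dsa-bi-o
MOD=ne - signalled by the affix -dsa
TOR=vo - signalled by the affix -bi
NUM=so - signalled by the affix -o
check: ifledsabio -> ifledsabi -> ifledsabi
lemma: ifle; MOD=ne; TOR=vo; NUM=so


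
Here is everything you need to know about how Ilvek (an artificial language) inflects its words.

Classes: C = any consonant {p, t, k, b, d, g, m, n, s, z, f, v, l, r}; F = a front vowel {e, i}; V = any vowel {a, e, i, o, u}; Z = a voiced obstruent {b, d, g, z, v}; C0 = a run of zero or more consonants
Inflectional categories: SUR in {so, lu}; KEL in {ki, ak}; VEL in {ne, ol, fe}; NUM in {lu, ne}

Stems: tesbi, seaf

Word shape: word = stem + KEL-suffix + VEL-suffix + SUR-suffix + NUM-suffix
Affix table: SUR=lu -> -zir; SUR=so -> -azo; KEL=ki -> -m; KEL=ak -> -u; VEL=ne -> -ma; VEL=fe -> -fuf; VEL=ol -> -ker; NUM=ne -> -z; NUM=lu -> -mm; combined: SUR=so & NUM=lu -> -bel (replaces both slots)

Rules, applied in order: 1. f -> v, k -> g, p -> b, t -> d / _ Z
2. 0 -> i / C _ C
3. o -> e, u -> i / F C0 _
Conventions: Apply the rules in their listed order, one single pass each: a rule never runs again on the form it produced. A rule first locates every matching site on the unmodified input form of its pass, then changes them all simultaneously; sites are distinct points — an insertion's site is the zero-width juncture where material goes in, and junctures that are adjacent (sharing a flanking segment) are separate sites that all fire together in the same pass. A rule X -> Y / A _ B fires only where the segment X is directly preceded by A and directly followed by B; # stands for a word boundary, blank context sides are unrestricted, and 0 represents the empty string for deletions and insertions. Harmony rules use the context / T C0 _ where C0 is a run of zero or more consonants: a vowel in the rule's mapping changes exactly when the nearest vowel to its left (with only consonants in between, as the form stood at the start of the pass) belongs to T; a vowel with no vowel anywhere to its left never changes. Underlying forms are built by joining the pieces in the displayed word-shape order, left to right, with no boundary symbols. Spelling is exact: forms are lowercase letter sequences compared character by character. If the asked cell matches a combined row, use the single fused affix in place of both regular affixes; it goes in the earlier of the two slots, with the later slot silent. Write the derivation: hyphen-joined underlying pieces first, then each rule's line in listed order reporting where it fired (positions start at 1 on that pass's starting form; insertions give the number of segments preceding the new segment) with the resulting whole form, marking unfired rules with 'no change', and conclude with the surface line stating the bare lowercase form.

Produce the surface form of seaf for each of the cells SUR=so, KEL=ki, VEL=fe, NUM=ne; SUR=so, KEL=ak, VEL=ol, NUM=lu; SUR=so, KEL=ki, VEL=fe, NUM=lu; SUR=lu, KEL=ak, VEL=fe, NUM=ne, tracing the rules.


cell SUR=so, KEL=ki, VEL=fe, NUM=ne:
underlying: seaf-m-fuf-azo-z
1. f -> v, k -> g, p -> b, t -> d / _ Z: no change
2. 0 -> i / C _ C: inserts after position(s) 4, 5: seafimifufazoz
3. o -> e, u -> i / F C0 _: fires at position(s) 9: seafimififazoz
surface: seafimififazoz

cell SUR=so, KEL=ak, VEL=ol, NUM=lu:
underlying: seaf-u-ker-bel
1. f -> v, k -> g, p -> b, t -> d / _ Z: no change
2. 0 -> i / C _ C: inserts after position(s) 8: seafukeribel
3. o -> e, u -> i / F C0 _: no change
surface: seafukeribel

cell SUR=so, KEL=ki, VEL=fe, NUM=lu:
underlying: seaf-m-fuf-bel
1. f -> v, k -> g, p -> b, t -> d / _ Z: fires at position(s) 8: seafmfuvbel
2. 0 -> i / C _ C: inserts after position(s) 4, 5, 8: seafimifuvibel
3. o -> e, u -> i / F C0 _: fires at position(s) 9: seafimifivibel
surface: seafimifivibel

cell SUR=lu, KEL=ak, VEL=fe, NUM=ne:
underlying: seaf-u-fuf-zir-z
1. f -> v, k -> g, p -> b, t -> d / _ Z: fires at position(s) 8: seafufuvzirz
2. 0 -> i / C _ C: inserts after position(s) 8, 11: seafufuviziriz
3. o -> e, u -> i / F C0 _: no change
surface: seafufuviziriz


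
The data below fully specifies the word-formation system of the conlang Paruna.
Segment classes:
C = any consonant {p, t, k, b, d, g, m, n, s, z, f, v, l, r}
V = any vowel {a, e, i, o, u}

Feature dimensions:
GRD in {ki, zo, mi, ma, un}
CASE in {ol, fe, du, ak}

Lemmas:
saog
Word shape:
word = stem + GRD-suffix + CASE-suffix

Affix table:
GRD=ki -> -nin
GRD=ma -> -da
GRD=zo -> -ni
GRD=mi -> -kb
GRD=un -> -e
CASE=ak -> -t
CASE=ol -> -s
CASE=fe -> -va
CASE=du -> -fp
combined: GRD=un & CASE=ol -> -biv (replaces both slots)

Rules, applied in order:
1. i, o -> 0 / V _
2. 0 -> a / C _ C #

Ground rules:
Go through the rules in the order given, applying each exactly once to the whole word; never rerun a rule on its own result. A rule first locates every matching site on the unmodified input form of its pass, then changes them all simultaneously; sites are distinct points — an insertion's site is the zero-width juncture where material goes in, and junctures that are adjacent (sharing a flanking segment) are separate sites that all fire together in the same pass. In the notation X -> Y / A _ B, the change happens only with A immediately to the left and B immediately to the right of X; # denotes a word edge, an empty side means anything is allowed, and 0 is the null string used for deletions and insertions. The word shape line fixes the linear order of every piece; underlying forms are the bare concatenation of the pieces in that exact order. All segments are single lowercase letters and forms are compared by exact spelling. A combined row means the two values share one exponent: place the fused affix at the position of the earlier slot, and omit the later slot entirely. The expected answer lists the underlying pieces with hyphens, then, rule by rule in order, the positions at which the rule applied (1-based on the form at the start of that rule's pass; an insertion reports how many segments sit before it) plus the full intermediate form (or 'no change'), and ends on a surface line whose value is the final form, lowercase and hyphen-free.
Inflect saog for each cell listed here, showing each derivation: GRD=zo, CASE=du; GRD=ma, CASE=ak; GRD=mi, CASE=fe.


cell GRD=zo, CASE=du:
underlying: saog-ni-fp
1. i, o -> 0 / V _: fires at position(s) 3: sagnifp
2. 0 -> a / C _ C #: inserts after position(s) 6: sagnifap
surface: sagnifap

cell GRD=ma, CASE=ak:
underlying: saog-da-t
1. i, o -> 0 / V _: fires at position(s) 3: sagdat
2. 0 -> a / C _ C #: no change
surface: sagdat

cell GRD=mi, CASE=fe:
underlying: saog-kb-va
1. i, o -> 0 / V _: fires at position(s) 3: sagkbva
2. 0 -> a / C _ C #: no change
surface: sagkbva


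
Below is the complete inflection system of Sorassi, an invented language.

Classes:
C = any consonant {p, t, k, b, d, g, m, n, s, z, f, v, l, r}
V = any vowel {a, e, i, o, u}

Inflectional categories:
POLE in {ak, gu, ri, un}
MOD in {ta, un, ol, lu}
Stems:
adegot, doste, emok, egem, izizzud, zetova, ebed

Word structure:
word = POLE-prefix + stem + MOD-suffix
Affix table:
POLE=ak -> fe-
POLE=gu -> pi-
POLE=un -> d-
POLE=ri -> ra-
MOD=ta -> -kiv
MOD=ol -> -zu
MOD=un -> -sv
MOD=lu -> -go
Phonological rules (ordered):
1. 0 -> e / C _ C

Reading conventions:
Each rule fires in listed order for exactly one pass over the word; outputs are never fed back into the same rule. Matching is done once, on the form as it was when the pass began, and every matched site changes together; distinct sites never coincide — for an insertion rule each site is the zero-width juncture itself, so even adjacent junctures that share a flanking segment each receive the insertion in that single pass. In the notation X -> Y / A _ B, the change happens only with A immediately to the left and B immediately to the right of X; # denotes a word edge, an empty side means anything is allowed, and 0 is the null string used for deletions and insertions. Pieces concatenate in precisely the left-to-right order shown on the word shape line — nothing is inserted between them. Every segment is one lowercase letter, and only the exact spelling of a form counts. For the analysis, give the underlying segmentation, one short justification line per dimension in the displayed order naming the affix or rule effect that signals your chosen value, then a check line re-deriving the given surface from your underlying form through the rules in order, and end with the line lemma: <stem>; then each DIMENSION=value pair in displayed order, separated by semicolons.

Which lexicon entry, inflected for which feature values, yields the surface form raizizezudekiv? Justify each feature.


underlying: ra-izizzud-kiv
POLE=ri - signalled by the affix ra-
MOD=ta - signalled by the affix -kiv
check: raizizzudkiv -> raizizezudekiv
lemma: izizzud; POLE=ri; MOD=ta


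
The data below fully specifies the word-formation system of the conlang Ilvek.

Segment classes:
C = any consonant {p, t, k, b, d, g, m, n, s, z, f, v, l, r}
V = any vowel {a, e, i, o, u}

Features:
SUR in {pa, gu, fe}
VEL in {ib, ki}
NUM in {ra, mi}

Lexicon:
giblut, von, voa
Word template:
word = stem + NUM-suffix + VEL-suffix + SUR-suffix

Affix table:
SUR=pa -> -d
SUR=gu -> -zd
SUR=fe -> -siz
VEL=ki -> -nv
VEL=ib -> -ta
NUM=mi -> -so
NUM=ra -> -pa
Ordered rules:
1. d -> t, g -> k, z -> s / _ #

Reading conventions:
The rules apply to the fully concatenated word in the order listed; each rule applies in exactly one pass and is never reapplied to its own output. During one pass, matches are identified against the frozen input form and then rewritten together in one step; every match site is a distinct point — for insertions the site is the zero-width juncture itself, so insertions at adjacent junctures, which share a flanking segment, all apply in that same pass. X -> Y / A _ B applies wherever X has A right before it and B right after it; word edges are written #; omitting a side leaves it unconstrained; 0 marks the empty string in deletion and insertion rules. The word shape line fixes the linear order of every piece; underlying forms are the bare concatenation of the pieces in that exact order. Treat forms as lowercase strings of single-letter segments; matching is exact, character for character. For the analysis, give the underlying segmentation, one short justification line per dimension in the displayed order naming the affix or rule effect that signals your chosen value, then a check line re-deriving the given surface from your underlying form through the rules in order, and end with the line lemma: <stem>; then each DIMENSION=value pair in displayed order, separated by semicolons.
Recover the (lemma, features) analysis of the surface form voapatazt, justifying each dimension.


underlying: voa-pa-ta-zd
SUR=gu - signalled by the affix -zd
VEL=ib - signalled by the affix -ta
NUM=ra - signalled by the affix -pa
check: voapatazd -> voapatazt
lemma: voa; SUR=gu; VEL=ib; NUM=ra


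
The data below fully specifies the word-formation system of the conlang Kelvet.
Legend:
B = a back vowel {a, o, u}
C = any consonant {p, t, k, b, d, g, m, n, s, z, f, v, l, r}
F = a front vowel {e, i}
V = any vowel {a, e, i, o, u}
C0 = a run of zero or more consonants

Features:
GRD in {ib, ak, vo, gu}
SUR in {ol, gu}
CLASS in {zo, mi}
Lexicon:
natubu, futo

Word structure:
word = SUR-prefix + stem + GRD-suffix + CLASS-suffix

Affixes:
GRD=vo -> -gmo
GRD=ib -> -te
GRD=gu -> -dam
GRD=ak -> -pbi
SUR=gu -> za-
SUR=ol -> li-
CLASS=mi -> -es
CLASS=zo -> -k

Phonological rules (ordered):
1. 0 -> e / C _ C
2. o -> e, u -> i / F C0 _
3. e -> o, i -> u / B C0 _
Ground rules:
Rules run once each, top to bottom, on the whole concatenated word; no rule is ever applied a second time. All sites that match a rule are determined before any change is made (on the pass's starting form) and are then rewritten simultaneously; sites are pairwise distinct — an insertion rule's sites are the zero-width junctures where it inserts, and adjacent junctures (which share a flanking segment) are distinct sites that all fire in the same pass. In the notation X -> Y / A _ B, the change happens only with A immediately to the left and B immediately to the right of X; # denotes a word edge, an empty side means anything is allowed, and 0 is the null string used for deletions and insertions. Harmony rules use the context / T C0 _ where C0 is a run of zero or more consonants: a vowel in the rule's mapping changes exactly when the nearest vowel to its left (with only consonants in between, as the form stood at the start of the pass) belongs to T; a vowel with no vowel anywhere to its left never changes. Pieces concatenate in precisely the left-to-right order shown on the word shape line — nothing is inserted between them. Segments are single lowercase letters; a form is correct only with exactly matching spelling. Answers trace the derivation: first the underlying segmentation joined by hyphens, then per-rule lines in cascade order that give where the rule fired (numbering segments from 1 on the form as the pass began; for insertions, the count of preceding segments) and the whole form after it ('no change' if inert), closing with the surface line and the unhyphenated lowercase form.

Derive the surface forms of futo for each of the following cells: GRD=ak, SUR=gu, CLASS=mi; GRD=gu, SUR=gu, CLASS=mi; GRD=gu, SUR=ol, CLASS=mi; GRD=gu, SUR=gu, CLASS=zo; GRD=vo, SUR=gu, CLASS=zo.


cell GRD=ak, SUR=gu, CLASS=mi:
underlying: za-futo-pbi-es
1. 0 -> e / C _ C: inserts after position(s) 7: zafutopebies
2. o -> e, u -> i / F C0 _: no change
3. e -> o, i -> u / B C0 _: fires at position(s) 8: zafutopobies
surface: zafutopobies

cell GRD=gu, SUR=gu, CLASS=mi:
underlying: za-futo-dam-es
1. 0 -> e / C _ C: no change
2. o -> e, u -> i / F C0 _: no change
3. e -> o, i -> u / B C0 _: fires at position(s) 10: zafutodamos
surface: zafutodamos

cell GRD=gu, SUR=ol, CLASS=mi:
underlying: li-futo-dam-es
1. 0 -> e / C _ C: no change
2. o -> e, u -> i / F C0 _: fires at position(s) 4: lifitodames
3. e -> o, i -> u / B C0 _: fires at position(s) 10: lifitodamos
surface: lifitodamos

cell GRD=gu, SUR=gu, CLASS=zo:
underlying: za-futo-dam-k
1. 0 -> e / C _ C: inserts after position(s) 9: zafutodamek
2. o -> e, u -> i / F C0 _: no change
3. e -> o, i -> u / B C0 _: fires at position(s) 10: zafutodamok
surface: zafutodamok

cell GRD=vo, SUR=gu, CLASS=zo:
underlying: za-futo-gmo-k
1. 0 -> e / C _ C: inserts after position(s) 7: zafutogemok
2. o -> e, u -> i / F C0 _: fires at position(s) 10: zafutogemek
3. e -> o, i -> u / B C0 _: fires at position(s) 8: zafutogomek
surface: zafutogomek


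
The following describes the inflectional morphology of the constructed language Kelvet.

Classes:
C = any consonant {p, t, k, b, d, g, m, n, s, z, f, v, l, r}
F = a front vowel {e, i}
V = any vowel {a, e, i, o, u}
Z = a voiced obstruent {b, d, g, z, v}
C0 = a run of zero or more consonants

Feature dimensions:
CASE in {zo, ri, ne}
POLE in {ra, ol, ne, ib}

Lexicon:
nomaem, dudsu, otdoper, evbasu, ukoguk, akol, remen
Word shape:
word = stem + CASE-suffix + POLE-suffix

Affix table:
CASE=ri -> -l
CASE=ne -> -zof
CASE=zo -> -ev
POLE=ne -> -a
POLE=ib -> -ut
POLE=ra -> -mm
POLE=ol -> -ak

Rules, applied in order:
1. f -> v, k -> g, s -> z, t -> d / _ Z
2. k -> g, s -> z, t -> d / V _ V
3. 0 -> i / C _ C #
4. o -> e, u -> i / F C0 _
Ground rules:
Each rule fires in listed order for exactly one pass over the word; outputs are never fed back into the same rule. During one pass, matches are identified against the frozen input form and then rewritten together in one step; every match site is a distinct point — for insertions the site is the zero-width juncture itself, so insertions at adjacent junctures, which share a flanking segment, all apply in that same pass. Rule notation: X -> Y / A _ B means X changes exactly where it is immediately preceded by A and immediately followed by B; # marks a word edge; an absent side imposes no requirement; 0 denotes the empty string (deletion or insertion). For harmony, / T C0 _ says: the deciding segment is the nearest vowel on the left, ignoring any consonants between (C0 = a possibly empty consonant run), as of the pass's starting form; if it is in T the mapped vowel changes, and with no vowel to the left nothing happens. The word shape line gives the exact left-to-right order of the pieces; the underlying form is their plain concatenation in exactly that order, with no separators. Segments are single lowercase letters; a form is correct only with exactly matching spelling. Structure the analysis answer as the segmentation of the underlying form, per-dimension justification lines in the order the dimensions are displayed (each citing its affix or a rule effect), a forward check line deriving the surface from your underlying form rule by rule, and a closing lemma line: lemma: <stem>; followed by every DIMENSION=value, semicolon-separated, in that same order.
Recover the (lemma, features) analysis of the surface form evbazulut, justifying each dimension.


underlying: evbasu-l-ut
CASE=ri - signalled by the affix -l
POLE=ib - signalled by the affix -ut
check: evbasulut -> evbasulut -> evbazulut -> evbazulut -> evbazulut
lemma: evbasu; CASE=ri; POLE=ib


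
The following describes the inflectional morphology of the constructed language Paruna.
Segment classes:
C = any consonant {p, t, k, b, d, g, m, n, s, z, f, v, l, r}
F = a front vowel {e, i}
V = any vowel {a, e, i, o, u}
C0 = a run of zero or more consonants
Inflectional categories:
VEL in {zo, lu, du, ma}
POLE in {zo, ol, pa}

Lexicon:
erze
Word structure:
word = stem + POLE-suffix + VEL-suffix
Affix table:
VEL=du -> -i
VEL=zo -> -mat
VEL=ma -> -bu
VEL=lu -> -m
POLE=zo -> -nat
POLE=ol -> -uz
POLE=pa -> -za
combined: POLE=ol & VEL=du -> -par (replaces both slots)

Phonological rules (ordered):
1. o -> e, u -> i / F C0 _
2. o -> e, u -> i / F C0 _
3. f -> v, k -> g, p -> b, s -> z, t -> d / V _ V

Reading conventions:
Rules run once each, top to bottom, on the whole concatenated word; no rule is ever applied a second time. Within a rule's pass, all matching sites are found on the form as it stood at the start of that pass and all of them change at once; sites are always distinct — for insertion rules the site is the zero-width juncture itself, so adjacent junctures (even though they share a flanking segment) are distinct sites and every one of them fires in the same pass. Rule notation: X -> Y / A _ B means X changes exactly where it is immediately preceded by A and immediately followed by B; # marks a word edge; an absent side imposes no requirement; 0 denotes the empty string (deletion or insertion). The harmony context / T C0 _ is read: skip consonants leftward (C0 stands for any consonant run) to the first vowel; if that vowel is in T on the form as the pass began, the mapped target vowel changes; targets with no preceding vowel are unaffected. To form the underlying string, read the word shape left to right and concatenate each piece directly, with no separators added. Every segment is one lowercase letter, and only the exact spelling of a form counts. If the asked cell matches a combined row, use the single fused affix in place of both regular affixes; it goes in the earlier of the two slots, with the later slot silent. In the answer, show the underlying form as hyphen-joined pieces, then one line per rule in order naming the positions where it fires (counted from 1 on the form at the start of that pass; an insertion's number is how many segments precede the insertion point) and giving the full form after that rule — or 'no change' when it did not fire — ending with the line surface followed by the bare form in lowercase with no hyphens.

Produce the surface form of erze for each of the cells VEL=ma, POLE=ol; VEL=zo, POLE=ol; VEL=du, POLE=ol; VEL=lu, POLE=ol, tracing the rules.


cell VEL=ma, POLE=ol:
underlying: erze-uz-bu
1. o -> e, u -> i / F C0 _: fires at position(s) 5: erzeizbu
2. o -> e, u -> i / F C0 _: fires at position(s) 8: erzeizbi
3. f -> v, k -> g, p -> b, s -> z, t -> d / V _ V: no change
surface: erzeizbi

cell VEL=zo, POLE=ol:
underlying: erze-uz-mat
1. o -> e, u -> i / F C0 _: fires at position(s) 5: erzeizmat
2. o -> e, u -> i / F C0 _: no change
3. f -> v, k -> g, p -> b, s -> z, t -> d / V _ V: no change
surface: erzeizmat

cell VEL=du, POLE=ol:
underlying: erze-par
1. o -> e, u -> i / F C0 _: no change
2. o -> e, u -> i / F C0 _: no change
3. f -> v, k -> g, p -> b, s -> z, t -> d / V _ V: fires at position(s) 5: erzebar
surface: erzebar

cell VEL=lu, POLE=ol:
underlying: erze-uz-m
1. o -> e, u -> i / F C0 _: fires at position(s) 5: erzeizm
2. o -> e, u -> i / F C0 _: no change
3. f -> v, k -> g, p -> b, s -> z, t -> d / V _ V: no change
surface: erzeizm


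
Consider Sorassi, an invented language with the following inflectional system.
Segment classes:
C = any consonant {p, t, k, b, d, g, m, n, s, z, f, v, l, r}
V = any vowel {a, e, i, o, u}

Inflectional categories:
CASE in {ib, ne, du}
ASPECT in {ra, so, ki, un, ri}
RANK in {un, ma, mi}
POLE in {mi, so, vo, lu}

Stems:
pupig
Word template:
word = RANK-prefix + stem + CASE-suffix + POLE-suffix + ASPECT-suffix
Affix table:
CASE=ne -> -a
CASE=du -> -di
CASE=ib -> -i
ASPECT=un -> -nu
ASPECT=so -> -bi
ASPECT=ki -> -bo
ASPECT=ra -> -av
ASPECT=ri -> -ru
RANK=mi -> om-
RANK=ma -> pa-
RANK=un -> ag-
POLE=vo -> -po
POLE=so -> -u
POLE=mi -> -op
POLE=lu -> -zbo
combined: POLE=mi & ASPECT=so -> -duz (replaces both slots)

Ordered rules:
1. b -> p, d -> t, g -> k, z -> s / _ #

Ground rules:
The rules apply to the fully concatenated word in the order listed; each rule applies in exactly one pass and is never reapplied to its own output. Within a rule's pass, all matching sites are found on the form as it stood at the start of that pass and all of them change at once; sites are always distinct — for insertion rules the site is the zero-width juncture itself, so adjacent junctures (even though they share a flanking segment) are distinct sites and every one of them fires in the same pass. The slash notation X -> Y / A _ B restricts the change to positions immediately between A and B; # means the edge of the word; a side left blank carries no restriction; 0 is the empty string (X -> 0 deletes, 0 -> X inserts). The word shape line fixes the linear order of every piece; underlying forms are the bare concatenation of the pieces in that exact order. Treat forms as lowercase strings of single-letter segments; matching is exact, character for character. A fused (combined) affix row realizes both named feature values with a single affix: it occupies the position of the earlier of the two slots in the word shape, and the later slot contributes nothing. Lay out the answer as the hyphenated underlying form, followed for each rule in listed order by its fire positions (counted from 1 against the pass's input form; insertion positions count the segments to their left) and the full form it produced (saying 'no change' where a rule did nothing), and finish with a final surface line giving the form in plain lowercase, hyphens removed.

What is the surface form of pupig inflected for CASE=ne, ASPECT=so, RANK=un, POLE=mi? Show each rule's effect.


underlying: ag-pupig-a-duz
1. b -> p, d -> t, g -> k, z -> s / _ #: fires at position(s) 11: agpupigadus
surface: agpupigadus


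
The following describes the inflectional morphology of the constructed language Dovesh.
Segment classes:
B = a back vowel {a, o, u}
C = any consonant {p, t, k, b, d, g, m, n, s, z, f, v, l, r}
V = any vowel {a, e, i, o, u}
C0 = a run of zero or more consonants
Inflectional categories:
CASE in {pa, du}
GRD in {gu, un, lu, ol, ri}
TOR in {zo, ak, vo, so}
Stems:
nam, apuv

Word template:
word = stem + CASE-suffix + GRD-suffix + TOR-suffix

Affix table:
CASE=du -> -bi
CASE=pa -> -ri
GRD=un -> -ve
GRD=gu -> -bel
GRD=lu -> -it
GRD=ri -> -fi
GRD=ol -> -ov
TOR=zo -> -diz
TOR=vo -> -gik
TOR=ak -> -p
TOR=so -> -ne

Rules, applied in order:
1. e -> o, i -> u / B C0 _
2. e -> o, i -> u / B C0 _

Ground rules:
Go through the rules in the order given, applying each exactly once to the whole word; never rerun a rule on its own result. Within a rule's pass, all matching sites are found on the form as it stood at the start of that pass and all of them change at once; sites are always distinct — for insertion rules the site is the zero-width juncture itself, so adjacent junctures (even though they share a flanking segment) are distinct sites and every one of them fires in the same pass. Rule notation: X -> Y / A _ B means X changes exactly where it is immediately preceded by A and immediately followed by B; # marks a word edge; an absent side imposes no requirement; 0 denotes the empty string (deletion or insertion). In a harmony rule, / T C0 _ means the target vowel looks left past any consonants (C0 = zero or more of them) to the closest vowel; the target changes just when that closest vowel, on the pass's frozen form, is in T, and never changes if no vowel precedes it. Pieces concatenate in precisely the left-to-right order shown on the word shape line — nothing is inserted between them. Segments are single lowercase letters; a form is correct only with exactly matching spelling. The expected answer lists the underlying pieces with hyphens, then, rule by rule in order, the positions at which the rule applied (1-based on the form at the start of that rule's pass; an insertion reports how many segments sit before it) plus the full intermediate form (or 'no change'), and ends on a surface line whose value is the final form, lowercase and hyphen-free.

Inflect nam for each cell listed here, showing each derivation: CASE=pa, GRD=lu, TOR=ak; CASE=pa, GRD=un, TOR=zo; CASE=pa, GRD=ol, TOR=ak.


cell CASE=pa, GRD=lu, TOR=ak:
underlying: nam-ri-it-p
1. e -> o, i -> u / B C0 _: fires at position(s) 5: namruitp
2. e -> o, i -> u / B C0 _: fires at position(s) 6: namruutp
surface: namruutp

cell CASE=pa, GRD=un, TOR=zo:
underlying: nam-ri-ve-diz
1. e -> o, i -> u / B C0 _: fires at position(s) 5: namruvediz
2. e -> o, i -> u / B C0 _: fires at position(s) 7: namruvodiz
surface: namruvodiz

cell CASE=pa, GRD=ol, TOR=ak:
underlying: nam-ri-ov-p
1. e -> o, i -> u / B C0 _: fires at position(s) 5: namruovp
2. e -> o, i -> u / B C0 _: no change
surface: namruovp


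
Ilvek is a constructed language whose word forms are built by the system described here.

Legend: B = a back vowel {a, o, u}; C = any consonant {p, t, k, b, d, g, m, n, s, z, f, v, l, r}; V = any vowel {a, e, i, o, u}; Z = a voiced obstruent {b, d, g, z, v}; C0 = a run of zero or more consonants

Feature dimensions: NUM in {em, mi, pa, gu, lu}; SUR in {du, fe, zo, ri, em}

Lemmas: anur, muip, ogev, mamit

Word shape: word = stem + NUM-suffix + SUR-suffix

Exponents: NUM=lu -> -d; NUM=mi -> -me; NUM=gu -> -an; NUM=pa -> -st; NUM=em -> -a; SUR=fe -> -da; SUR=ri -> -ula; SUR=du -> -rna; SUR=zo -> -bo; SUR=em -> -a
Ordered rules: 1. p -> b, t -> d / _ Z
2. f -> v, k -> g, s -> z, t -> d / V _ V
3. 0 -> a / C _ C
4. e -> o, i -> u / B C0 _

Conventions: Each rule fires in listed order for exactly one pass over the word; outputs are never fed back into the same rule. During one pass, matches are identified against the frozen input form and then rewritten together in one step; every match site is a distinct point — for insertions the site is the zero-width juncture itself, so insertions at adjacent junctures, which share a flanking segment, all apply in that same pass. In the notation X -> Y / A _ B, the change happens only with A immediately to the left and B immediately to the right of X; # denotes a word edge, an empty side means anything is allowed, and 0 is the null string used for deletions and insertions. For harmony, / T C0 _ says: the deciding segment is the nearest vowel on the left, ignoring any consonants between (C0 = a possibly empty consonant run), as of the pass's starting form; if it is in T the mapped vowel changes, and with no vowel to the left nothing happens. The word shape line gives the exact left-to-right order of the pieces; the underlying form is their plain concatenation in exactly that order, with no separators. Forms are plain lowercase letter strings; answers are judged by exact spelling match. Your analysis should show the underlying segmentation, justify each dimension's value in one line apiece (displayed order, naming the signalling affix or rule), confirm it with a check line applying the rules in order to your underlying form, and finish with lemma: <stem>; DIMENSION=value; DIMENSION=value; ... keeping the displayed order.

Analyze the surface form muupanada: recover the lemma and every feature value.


underlying: muip-an-da
NUM=gu - signalled by the affix -an
SUR=fe - signalled by the affix -da
check: muipanda -> muipanda -> muipanda -> muipanada -> muupanada
lemma: muip; NUM=gu; SUR=fe


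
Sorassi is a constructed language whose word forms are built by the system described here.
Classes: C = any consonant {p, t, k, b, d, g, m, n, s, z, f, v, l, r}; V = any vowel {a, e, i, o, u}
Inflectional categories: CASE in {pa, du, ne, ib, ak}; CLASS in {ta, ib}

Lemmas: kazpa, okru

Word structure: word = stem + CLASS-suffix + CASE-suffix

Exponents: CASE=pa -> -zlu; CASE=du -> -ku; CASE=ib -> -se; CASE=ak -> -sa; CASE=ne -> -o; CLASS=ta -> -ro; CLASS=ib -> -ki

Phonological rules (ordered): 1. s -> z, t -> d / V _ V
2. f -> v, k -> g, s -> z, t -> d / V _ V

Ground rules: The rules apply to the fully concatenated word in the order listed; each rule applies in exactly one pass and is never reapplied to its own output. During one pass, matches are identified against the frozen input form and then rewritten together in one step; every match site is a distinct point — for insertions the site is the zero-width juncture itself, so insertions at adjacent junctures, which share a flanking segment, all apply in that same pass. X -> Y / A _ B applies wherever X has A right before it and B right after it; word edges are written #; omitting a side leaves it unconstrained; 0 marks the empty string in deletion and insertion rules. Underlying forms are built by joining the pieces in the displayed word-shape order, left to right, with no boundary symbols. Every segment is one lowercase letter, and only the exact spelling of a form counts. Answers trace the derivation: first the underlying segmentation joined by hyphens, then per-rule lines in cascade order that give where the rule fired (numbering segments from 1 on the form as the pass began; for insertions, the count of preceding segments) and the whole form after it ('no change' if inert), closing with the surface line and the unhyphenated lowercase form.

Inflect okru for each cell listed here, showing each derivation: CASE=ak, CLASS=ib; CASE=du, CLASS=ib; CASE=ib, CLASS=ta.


cell CASE=ak, CLASS=ib:
underlying: okru-ki-sa
1. s -> z, t -> d / V _ V: fires at position(s) 7: okrukiza
2. f -> v, k -> g, s -> z, t -> d / V _ V: fires at position(s) 5: okrugiza
surface: okrugiza

cell CASE=du, CLASS=ib:
underlying: okru-ki-ku
1. s -> z, t -> d / V _ V: no change
2. f -> v, k -> g, s -> z, t -> d / V _ V: fires at position(s) 5, 7: okrugigu
surface: okrugigu

cell CASE=ib, CLASS=ta:
underlying: okru-ro-se
1. s -> z, t -> d / V _ V: fires at position(s) 7: okruroze
2. f -> v, k -> g, s -> z, t -> d / V _ V: no change
surface: okruroze


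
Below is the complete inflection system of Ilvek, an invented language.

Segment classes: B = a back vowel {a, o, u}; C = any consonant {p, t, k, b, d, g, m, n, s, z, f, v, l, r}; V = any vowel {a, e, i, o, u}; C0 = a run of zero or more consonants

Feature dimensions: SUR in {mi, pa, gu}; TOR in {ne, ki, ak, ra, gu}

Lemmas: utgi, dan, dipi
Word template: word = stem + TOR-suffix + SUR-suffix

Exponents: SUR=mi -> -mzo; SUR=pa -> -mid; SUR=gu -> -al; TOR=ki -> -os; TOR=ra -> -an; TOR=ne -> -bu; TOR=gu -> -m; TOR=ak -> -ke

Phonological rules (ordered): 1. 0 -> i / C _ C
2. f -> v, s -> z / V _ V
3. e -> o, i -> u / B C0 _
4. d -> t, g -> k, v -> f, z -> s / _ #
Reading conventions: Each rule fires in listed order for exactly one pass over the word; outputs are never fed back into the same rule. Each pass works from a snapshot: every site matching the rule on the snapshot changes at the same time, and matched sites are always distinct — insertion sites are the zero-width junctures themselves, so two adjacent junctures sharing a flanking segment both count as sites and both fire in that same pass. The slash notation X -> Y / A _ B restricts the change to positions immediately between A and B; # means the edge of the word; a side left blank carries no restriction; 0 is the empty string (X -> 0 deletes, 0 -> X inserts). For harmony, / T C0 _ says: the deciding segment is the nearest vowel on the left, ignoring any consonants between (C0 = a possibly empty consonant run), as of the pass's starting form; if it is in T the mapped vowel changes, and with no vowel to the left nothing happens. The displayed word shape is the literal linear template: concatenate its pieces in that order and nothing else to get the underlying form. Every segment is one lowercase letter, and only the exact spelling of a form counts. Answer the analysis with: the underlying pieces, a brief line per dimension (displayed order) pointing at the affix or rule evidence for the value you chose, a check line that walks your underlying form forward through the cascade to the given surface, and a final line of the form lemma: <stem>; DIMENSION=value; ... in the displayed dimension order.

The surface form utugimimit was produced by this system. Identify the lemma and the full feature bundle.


underlying: utgi-m-mid
SUR=pa - signalled by the affix -mid
TOR=gu - signalled by the affix -m
check: utgimmid -> utigimimid -> utigimimid -> utugimimid -> utugimimit
lemma: utgi; SUR=pa; TOR=gu


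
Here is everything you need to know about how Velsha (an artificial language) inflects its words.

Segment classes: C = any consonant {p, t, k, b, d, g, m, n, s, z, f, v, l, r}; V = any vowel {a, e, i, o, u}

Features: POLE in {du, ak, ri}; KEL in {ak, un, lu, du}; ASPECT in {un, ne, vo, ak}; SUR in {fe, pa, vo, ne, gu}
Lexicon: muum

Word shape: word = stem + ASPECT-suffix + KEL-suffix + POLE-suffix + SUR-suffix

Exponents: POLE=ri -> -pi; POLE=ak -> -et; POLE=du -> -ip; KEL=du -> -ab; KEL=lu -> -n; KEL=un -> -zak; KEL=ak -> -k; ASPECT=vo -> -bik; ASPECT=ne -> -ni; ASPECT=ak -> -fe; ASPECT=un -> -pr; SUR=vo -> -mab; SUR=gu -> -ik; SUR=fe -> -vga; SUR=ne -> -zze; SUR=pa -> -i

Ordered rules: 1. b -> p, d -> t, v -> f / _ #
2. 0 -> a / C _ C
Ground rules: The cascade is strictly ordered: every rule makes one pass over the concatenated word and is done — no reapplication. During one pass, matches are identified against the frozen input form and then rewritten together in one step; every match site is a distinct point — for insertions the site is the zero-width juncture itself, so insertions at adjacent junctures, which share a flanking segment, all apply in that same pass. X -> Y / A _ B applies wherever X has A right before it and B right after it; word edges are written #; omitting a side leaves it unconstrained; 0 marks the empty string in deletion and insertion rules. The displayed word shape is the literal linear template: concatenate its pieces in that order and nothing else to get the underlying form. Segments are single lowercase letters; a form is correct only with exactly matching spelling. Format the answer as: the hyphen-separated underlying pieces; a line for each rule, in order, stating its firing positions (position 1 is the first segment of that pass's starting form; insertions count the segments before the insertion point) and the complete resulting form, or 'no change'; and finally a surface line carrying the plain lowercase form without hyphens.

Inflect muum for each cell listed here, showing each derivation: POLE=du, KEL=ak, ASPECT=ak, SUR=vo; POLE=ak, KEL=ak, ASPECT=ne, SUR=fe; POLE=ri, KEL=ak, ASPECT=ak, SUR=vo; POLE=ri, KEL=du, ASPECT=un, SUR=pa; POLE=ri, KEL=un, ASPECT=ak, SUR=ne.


cell POLE=du, KEL=ak, ASPECT=ak, SUR=vo:
underlying: muum-fe-k-ip-mab
1. b -> p, d -> t, v -> f / _ #: fires at position(s) 12: muumfekipmap
2. 0 -> a / C _ C: inserts after position(s) 4, 9: muumafekipamap
surface: muumafekipamap

cell POLE=ak, KEL=ak, ASPECT=ne, SUR=fe:
underlying: muum-ni-k-et-vga
1. b -> p, d -> t, v -> f / _ #: no change
2. 0 -> a / C _ C: inserts after position(s) 4, 9, 10: muumaniketavaga
surface: muumaniketavaga

cell POLE=ri, KEL=ak, ASPECT=ak, SUR=vo:
underlying: muum-fe-k-pi-mab
1. b -> p, d -> t, v -> f / _ #: fires at position(s) 12: muumfekpimap
2. 0 -> a / C _ C: inserts after position(s) 4, 7: muumafekapimap
surface: muumafekapimap

cell POLE=ri, KEL=du, ASPECT=un, SUR=pa:
underlying: muum-pr-ab-pi-i
1. b -> p, d -> t, v -> f / _ #: no change
2. 0 -> a / C _ C: inserts after position(s) 4, 5, 8: muumaparabapii
surface: muumaparabapii

cell POLE=ri, KEL=un, ASPECT=ak, SUR=ne:
underlying: muum-fe-zak-pi-zze
1. b -> p, d -> t, v -> f / _ #: no change
2. 0 -> a / C _ C: inserts after position(s) 4, 9, 12: muumafezakapizaze
surface: muumafezakapizaze


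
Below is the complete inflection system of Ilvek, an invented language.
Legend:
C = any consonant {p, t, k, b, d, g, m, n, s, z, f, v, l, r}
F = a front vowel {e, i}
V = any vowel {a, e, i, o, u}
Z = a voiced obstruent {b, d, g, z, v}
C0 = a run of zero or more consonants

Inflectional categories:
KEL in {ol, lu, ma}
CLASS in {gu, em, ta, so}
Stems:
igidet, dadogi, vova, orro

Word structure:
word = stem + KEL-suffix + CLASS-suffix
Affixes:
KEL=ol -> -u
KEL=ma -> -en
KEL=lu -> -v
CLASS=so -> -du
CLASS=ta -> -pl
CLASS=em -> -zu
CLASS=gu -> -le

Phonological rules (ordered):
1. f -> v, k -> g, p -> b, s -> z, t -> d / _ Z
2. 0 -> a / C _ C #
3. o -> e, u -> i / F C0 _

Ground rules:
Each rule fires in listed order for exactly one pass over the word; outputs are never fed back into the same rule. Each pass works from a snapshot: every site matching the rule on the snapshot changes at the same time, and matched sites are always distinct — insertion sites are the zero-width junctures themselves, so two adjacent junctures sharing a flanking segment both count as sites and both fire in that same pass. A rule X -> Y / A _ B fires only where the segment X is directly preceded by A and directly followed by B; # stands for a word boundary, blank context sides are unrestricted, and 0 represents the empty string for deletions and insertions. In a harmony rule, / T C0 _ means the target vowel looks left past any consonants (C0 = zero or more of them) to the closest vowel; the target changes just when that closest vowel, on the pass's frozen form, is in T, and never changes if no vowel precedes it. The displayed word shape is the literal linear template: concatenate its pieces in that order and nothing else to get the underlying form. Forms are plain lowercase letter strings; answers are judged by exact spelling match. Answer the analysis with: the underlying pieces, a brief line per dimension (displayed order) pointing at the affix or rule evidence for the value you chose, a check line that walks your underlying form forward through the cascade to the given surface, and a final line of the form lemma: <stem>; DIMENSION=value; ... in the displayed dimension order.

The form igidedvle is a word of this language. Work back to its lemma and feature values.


underlying: igidet-v-le
KEL=lu - signalled by the affix -v
CLASS=gu - signalled by the affix -le
check: igidetvle -> igidedvle -> igidedvle -> igidedvle
lemma: igidet; KEL=lu; CLASS=gu
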